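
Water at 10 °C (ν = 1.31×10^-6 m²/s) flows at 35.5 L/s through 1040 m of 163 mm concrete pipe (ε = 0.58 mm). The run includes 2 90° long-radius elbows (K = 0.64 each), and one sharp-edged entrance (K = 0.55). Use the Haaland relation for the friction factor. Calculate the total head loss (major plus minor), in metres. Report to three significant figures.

V = 4Q/(πD²) = 1.701 m/s; V²/2g = 0.1475 m
Re = 2.12×10^5, ε/D = 0.00356 → f = 0.02803 (Haaland)
Major: h_f = f(L/D)·V²/2g = 0.02803·6380·0.1475 = 26.38 m
Minor: ΣK = 1.83; h_m = ΣK·V²/2g = 0.2699 m
Total H_L = 26.38 + 0.2699 = 26.65 m

H_L ≈ 26.7 m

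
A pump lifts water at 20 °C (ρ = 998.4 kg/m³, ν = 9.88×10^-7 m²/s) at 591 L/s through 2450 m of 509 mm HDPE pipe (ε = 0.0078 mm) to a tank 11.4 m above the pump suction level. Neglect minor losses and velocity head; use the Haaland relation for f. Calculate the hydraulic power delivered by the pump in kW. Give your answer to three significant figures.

V = 4Q/(πD²) = 2.904 m/s; Re = 1.50×10^6; ε/D = 1.53×10^-5; f = 0.01121
h_f = f(L/D)V²/2g = 23.21 m
Total head H = z + h_f = 11.4 + 23.21 = 34.61 m
P_hyd = ρgQH = 998.4·9.81·0.591·34.61 = 200.3 kW

P_hyd ≈ 200 kW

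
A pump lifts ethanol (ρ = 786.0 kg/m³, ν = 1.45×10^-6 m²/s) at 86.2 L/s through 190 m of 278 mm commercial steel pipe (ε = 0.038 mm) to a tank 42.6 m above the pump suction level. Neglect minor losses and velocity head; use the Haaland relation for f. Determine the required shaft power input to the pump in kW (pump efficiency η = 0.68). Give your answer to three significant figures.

V = 4Q/(πD²) = 1.420 m/s; Re = 2.72×10^5; ε/D = 1.37×10^-4; f = 0.01574
h_f = f(L/D)V²/2g = 1.106 m
Total head H = z + h_f = 42.6 + 1.106 = 43.71 m
P_hyd = ρgQH = 786.0·9.81·0.0862·43.71 = 29.05 kW
P_shaft = P_hyd/η = 29.05/0.68 = 42.72 kW

P_shaft ≈ 42.7 kW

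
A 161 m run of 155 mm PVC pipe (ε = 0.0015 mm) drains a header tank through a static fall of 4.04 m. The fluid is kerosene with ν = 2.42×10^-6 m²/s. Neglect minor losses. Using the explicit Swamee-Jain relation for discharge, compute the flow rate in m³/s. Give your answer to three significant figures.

Q ≈ 0.0400 m³/s

Swamee-Jain (Type II): Q = -0.965·√(gD⁵h_f/L)·ln[ε/(3.7D) + √(3.17ν²L/(gD³h_f))]
√(gD⁵h_f/L) = √(9.81·0.155⁵·4.04/161) = 0.004693
ε/(3.7D) = 2.62×10^-6; √(3.17ν²L/(gD³h_f)) = 1.42×10^-4
Q = -0.965·0.004693·ln(1.449×10^-4) = 0.04003 m³/s
Check: V = 2.12 m/s, Re = 1.36×10^5, f = 0.01684, h_f = 4.01 m ≈ 4.04 m ✓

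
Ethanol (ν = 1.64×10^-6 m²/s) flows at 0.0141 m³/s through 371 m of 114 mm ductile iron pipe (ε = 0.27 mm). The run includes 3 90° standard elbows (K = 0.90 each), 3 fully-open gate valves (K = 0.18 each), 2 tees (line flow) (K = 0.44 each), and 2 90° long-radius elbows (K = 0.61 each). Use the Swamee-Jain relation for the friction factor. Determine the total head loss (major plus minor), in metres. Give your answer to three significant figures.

H_L ≈ 8.85 m

V = 4Q/(πD²) = 1.381 m/s; V²/2g = 0.09726 m
Re = 9.60×10^4, ε/D = 0.00237 → f = 0.02632 (Swamee-Jain)
Major: h_f = f(L/D)·V²/2g = 0.02632·3254·0.09726 = 8.332 m
Minor: ΣK = 5.34; h_m = ΣK·V²/2g = 0.5194 m
Total H_L = 8.332 + 0.5194 = 8.851 m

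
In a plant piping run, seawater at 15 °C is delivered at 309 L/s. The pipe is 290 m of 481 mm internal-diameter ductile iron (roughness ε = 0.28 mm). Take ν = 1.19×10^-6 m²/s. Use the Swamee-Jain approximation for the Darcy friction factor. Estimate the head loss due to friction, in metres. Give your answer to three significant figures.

h_f ≈ 1.60 m

V = 4Q/(πD²) = 4·0.309/(π·0.481²) = 1.701 m/s
Re = VD/ν = 1.701·0.481/1.19×10^-6 = 6.87×10^5 → turbulent
ε/D = 0.28/481 = 5.82×10^-4
Swamee-Jain: f = 0.01804
h_f = f(L/D)V²/(2g) = 0.01804·(290/0.481)·1.701²/(2·9.81) = 1.603 m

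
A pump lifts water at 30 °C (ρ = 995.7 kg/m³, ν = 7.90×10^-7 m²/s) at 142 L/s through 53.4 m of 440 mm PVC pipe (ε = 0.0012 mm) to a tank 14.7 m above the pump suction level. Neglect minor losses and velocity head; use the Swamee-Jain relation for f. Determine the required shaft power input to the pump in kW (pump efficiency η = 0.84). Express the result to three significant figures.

V = 4Q/(πD²) = 0.9339 m/s; Re = 5.20×10^5; ε/D = 2.73×10^-6; f = 0.01304
h_f = f(L/D)V²/2g = 0.07037 m
Total head H = z + h_f = 14.7 + 0.07037 = 14.77 m
P_hyd = ρgQH = 995.7·9.81·0.142·14.77 = 20.49 kW
P_shaft = P_hyd/η = 20.49/0.84 = 24.39 kW

P_shaft ≈ 24.4 kW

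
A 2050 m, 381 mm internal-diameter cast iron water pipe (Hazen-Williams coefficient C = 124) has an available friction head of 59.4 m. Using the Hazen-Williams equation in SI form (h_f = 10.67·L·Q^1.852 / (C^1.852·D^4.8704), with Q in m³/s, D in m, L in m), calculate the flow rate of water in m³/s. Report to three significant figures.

Rearranging: Q = [h_f·C^1.852·D^4.8704 / (10.67·L)]^(1/1.852)
Q = [59.4·124^1.852·0.381^4.8704 / (10.67·2050)]^0.540 = 0.4034 m³/s

Q ≈ 0.403 m³/s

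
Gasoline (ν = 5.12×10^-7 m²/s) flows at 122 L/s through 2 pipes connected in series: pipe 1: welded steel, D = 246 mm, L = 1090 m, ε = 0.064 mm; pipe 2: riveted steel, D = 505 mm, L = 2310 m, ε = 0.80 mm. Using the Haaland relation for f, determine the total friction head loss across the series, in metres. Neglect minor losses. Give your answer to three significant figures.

H ≈ 24.4 m

Pipe 1: V = 2.567 m/s, Re = 1.23×10^6, ε/D = 2.60×10^-4, f = 0.01510, h_1 = f(L/D)V²/2g = 22.47 m
Pipe 2: V = 0.6091 m/s, Re = 6.01×10^5, ε/D = 0.00158, f = 0.02239, h_2 = f(L/D)V²/2g = 1.937 m
Series → Q common, losses add: H = Σh = 24.41 m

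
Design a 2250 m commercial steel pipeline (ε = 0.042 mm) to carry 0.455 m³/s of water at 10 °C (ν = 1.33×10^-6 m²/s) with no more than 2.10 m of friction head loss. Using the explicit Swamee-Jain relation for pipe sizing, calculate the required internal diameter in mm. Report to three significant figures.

Swamee-Jain (Type III): D = 0.66·[ε^1.25·(LQ²/(gh_f))^4.75 + ν·Q^9.4·(L/(gh_f))^5.2]^0.04
LQ²/(gh_f) = 22.61; L/(gh_f) = 109.2
Term 1 = ε^1.25·(…)^4.75 = 9.16; Term 2 = ν·Q^9.4·(…)^5.2 = 32.2
D = 0.66·(9.16 + 32.2)^0.04 = 0.7660 m = 766 mm
Check: V = 0.987 m/s, Re = 5.69×10^5, f = 0.01366, h_f = 1.99 m ≈ 2.10 m ✓

D ≈ 766 mm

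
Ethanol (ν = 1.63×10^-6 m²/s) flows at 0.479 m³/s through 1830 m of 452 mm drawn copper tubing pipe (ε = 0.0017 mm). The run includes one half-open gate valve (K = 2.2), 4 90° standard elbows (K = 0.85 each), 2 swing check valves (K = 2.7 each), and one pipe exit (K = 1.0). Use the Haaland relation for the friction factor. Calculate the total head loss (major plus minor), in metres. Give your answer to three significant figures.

V = 4Q/(πD²) = 2.985 m/s; V²/2g = 0.4542 m
Re = 8.28×10^5, ε/D = 3.76×10^-6 → f = 0.01202 (Haaland)
Major: h_f = f(L/D)·V²/2g = 0.01202·4049·0.4542 = 22.10 m
Minor: ΣK = 12.0; h_m = ΣK·V²/2g = 5.450 m
Total H_L = 22.10 + 5.450 = 27.55 m

H_L ≈ 27.6 m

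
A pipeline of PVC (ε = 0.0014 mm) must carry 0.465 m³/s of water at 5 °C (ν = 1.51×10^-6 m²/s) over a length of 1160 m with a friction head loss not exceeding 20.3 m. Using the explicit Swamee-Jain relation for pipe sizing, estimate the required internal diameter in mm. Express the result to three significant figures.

D ≈ 418 mm

Swamee-Jain (Type III): D = 0.66·[ε^1.25·(LQ²/(gh_f))^4.75 + ν·Q^9.4·(L/(gh_f))^5.2]^0.04
LQ²/(gh_f) = 1.260; L/(gh_f) = 5.825
Term 1 = ε^1.25·(…)^4.75 = 1.44×10^-7; Term 2 = ν·Q^9.4·(…)^5.2 = 1.08×10^-5
D = 0.66·(1.44×10^-7 + 1.08×10^-5)^0.04 = 0.4179 m = 418 mm
Check: V = 3.39 m/s, Re = 9.38×10^5, f = 0.01181, h_f = 19.2 m ≈ 20.3 m ✓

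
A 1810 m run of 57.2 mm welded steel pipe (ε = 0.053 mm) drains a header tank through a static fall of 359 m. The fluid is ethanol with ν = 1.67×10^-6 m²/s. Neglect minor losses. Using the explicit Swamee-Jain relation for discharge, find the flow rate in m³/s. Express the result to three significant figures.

Q ≈ 0.00822 m³/s

Swamee-Jain (Type II): Q = -0.965·√(gD⁵h_f/L)·ln[ε/(3.7D) + √(3.17ν²L/(gD³h_f))]
√(gD⁵h_f/L) = √(9.81·0.0572⁵·359/1810) = 0.001092
ε/(3.7D) = 2.50×10^-4; √(3.17ν²L/(gD³h_f)) = 1.56×10^-4
Q = -0.965·0.001092·ln(4.062×10^-4) = 0.008225 m³/s
Check: V = 3.20 m/s, Re = 1.10×10^5, f = 0.02189, h_f = 362 m ≈ 359 m ✓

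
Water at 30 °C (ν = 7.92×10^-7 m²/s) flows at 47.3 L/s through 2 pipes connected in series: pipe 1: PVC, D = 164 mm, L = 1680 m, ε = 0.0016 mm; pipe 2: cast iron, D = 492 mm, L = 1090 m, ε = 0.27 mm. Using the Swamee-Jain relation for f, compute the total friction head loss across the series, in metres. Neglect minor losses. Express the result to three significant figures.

H ≈ 35.3 m

Pipe 1: V = 2.239 m/s, Re = 4.64×10^5, ε/D = 9.76×10^-6, f = 0.01342, h_1 = f(L/D)V²/2g = 35.13 m
Pipe 2: V = 0.2488 m/s, Re = 1.55×10^5, ε/D = 5.49×10^-4, f = 0.01965, h_2 = f(L/D)V²/2g = 0.1373 m
Series → Q common, losses add: H = Σh = 35.27 m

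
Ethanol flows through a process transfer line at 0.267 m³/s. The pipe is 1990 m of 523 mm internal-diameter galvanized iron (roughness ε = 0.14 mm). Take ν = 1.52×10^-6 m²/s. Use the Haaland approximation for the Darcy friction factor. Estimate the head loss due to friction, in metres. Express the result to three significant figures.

V = 4Q/(πD²) = 4·0.267/(π·0.523²) = 1.243 m/s
Re = VD/ν = 1.243·0.523/1.52×10^-6 = 4.28×10^5 → turbulent
ε/D = 0.14/523 = 2.68×10^-4
Haaland: f = 0.01607
h_f = f(L/D)V²/(2g) = 0.01607·(1990/0.523)·1.243²/(2·9.81) = 4.815 m

h_f ≈ 4.81 m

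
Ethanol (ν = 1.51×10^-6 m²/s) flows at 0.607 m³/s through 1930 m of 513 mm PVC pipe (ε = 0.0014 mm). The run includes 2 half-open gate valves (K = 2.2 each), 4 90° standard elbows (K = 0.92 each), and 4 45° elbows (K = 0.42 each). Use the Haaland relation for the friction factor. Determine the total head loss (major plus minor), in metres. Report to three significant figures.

V = 4Q/(πD²) = 2.937 m/s; V²/2g = 0.4396 m
Re = 9.98×10^5, ε/D = 2.73×10^-6 → f = 0.01163 (Haaland)
Major: h_f = f(L/D)·V²/2g = 0.01163·3762·0.4396 = 19.24 m
Minor: ΣK = 9.76; h_m = ΣK·V²/2g = 4.290 m
Total H_L = 19.24 + 4.290 = 23.53 m

H_L ≈ 23.5 m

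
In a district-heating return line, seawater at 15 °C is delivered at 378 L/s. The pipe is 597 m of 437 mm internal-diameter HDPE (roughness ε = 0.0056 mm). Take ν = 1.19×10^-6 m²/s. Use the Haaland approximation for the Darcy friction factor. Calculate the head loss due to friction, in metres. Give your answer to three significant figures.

h_f ≈ 5.29 m

V = 4Q/(πD²) = 4·0.378/(π·0.437²) = 2.520 m/s
Re = VD/ν = 2.520·0.437/1.19×10^-6 = 9.25×10^5 → turbulent
ε/D = 0.0056/437 = 1.28×10^-5
Haaland: f = 0.01196
h_f = f(L/D)V²/(2g) = 0.01196·(597/0.437)·2.520²/(2·9.81) = 5.290 m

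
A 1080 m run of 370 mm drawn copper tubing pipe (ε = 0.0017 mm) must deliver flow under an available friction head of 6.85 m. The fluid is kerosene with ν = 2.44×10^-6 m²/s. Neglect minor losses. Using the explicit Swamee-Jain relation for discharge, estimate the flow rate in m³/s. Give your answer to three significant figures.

Q ≈ 0.189 m³/s

Swamee-Jain (Type II): Q = -0.965·√(gD⁵h_f/L)·ln[ε/(3.7D) + √(3.17ν²L/(gD³h_f))]
√(gD⁵h_f/L) = √(9.81·0.370⁵·6.85/1080) = 0.02077
ε/(3.7D) = 1.24×10^-6; √(3.17ν²L/(gD³h_f)) = 7.74×10^-5
Q = -0.965·0.02077·ln(7.863×10^-5) = 0.1894 m³/s
Check: V = 1.76 m/s, Re = 2.67×10^5, f = 0.01474, h_f = 6.81 m ≈ 6.85 m ✓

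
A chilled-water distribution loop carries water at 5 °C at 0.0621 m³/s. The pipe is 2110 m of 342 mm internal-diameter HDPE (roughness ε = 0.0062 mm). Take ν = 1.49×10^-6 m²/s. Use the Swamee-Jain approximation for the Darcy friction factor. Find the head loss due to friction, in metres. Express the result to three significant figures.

h_f ≈ 2.37 m

V = 4Q/(πD²) = 4·0.0621/(π·0.342²) = 0.6760 m/s
Re = VD/ν = 0.6760·0.342/1.49×10^-6 = 1.55×10^5 → turbulent
ε/D = 0.0062/342 = 1.81×10^-5
Swamee-Jain: f = 0.01647
h_f = f(L/D)V²/(2g) = 0.01647·(2110/0.342)·0.6760²/(2·9.81) = 2.367 m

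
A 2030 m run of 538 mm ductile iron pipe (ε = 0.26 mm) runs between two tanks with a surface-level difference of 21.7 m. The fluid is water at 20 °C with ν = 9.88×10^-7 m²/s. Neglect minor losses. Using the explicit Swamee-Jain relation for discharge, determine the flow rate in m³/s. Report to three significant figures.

Q ≈ 0.587 m³/s

Swamee-Jain (Type II): Q = -0.965·√(gD⁵h_f/L)·ln[ε/(3.7D) + √(3.17ν²L/(gD³h_f))]
√(gD⁵h_f/L) = √(9.81·0.538⁵·21.7/2030) = 0.06875
ε/(3.7D) = 1.31×10^-4; √(3.17ν²L/(gD³h_f)) = 1.38×10^-5
Q = -0.965·0.06875·ln(1.444×10^-4) = 0.5867 m³/s
Check: V = 2.58 m/s, Re = 1.41×10^6, f = 0.01703, h_f = 21.8 m ≈ 21.7 m ✓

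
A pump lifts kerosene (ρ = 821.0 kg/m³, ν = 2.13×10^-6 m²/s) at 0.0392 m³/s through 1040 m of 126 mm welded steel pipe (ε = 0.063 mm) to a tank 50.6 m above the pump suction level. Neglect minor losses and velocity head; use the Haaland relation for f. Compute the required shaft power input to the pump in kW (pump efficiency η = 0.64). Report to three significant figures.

P_shaft ≈ 63.4 kW

V = 4Q/(πD²) = 3.144 m/s; Re = 1.86×10^5; ε/D = 5.00×10^-4; f = 0.01876
h_f = f(L/D)V²/2g = 77.99 m
Total head H = z + h_f = 50.6 + 77.99 = 128.6 m
P_hyd = ρgQH = 821.0·9.81·0.0392·128.6 = 40.60 kW
P_shaft = P_hyd/η = 40.60/0.64 = 63.44 kW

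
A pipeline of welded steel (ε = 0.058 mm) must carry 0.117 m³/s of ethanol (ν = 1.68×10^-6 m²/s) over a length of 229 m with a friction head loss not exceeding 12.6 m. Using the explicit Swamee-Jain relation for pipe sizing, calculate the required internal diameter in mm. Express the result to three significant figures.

D ≈ 205 mm

Swamee-Jain (Type III): D = 0.66·[ε^1.25·(LQ²/(gh_f))^4.75 + ν·Q^9.4·(L/(gh_f))^5.2]^0.04
LQ²/(gh_f) = 0.02536; L/(gh_f) = 1.853
Term 1 = ε^1.25·(…)^4.75 = 1.33×10^-13; Term 2 = ν·Q^9.4·(…)^5.2 = 7.22×10^-14
D = 0.66·(1.33×10^-13 + 7.22×10^-14)^0.04 = 0.2051 m = 205 mm
Check: V = 3.54 m/s, Re = 4.32×10^5, f = 0.01641, h_f = 11.7 m ≈ 12.6 m ✓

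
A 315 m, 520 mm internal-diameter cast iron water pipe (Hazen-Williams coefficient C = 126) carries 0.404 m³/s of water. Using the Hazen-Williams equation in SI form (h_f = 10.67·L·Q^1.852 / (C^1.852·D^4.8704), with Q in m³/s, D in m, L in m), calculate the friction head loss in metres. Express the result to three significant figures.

h_f = 10.67·315·0.404^1.852 / (126^1.852·0.520^4.8704) = 1.953 m

h_f ≈ 1.95 m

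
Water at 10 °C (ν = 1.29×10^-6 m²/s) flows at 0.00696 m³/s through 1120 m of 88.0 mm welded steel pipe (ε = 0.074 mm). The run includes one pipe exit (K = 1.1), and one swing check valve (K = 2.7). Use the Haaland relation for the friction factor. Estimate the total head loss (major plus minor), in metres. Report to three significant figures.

H_L ≈ 18.9 m

V = 4Q/(πD²) = 1.144 m/s; V²/2g = 0.06674 m
Re = 7.81×10^4, ε/D = 8.41×10^-4 → f = 0.02197 (Haaland)
Major: h_f = f(L/D)·V²/2g = 0.02197·12727·0.06674 = 18.67 m
Minor: ΣK = 3.80; h_m = ΣK·V²/2g = 0.2536 m
Total H_L = 18.67 + 0.2536 = 18.92 m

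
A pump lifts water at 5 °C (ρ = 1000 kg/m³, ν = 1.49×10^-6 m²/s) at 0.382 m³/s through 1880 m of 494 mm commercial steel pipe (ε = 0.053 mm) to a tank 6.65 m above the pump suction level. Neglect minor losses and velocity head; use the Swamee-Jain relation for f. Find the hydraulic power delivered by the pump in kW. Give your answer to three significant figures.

P_hyd ≈ 65.7 kW

V = 4Q/(πD²) = 1.993 m/s; Re = 6.61×10^5; ε/D = 1.07×10^-4; f = 0.01413
h_f = f(L/D)V²/2g = 10.89 m
Total head H = z + h_f = 6.65 + 10.89 = 17.54 m
P_hyd = ρgQH = 1000·9.81·0.382·17.54 = 65.72 kW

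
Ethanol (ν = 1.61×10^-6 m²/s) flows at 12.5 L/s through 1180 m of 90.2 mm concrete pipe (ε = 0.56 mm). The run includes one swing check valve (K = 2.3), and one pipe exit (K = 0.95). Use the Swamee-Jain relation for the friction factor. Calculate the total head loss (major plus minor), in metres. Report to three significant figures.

H_L ≈ 86.0 m

V = 4Q/(πD²) = 1.956 m/s; V²/2g = 0.1950 m
Re = 1.10×10^5, ε/D = 0.00621 → f = 0.03345 (Swamee-Jain)
Major: h_f = f(L/D)·V²/2g = 0.03345·13082·0.1950 = 85.34 m
Minor: ΣK = 3.25; h_m = ΣK·V²/2g = 0.6339 m
Total H_L = 85.34 + 0.6339 = 85.97 m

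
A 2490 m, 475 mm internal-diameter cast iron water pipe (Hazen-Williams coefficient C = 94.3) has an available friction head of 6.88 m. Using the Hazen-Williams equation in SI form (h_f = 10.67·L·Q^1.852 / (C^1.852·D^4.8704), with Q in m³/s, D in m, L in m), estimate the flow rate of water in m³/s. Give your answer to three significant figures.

Q ≈ 0.154 m³/s

Rearranging: Q = [h_f·C^1.852·D^4.8704 / (10.67·L)]^(1/1.852)
Q = [6.88·94.3^1.852·0.475^4.8704 / (10.67·2490)]^0.540 = 0.1540 m³/s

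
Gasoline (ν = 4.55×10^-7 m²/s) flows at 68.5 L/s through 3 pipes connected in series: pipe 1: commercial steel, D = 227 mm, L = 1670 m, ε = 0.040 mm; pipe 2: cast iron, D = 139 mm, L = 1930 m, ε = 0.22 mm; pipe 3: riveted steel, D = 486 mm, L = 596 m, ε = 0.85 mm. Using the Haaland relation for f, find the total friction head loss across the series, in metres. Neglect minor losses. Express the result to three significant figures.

Pipe 1: V = 1.693 m/s, Re = 8.44×10^5, ε/D = 1.76×10^-4, f = 0.01447, h_1 = f(L/D)V²/2g = 15.55 m
Pipe 2: V = 4.514 m/s, Re = 1.38×10^6, ε/D = 0.00158, f = 0.02221, h_2 = f(L/D)V²/2g = 320.3 m
Pipe 3: V = 0.3693 m/s, Re = 3.94×10^5, ε/D = 0.00175, f = 0.02310, h_3 = f(L/D)V²/2g = 0.1969 m
Series → Q common, losses add: H = Σh = 336.1 m

H ≈ 336 m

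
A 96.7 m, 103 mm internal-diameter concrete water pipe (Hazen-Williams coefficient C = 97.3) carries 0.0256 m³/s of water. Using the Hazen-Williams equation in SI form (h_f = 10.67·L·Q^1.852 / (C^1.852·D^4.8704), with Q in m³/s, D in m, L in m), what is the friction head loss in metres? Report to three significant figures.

h_f = 10.67·96.7·0.0256^1.852 / (97.3^1.852·0.103^4.8704) = 15.54 m

h_f ≈ 15.5 m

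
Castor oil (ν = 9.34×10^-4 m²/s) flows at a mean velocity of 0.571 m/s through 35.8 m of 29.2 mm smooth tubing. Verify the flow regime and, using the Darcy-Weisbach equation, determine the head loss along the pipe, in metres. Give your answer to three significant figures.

Re = VD/ν = 0.571·0.02920/9.34×10^-4 = 17.9 → laminar (Re < 2300)
f = 64/Re = 3.585
h_f = f(L/D)V²/(2g) = 3.585·(35.8/0.02920)·0.571²/(2·9.81) = 73.04 m

h_f ≈ 73.0 m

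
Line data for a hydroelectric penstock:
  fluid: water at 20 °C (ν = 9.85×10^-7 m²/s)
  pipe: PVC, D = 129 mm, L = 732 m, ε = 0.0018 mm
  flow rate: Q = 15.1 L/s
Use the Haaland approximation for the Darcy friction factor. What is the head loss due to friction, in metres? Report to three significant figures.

h_f ≈ 6.35 m

V = 4Q/(πD²) = 4·0.0151/(π·0.129²) = 1.155 m/s
Re = VD/ν = 1.155·0.129/9.85×10^-7 = 1.51×10^5 → turbulent
ε/D = 0.0018/129 = 1.40×10^-5
Haaland: f = 0.01645
h_f = f(L/D)V²/(2g) = 0.01645·(732/0.129)·1.155²/(2·9.81) = 6.349 m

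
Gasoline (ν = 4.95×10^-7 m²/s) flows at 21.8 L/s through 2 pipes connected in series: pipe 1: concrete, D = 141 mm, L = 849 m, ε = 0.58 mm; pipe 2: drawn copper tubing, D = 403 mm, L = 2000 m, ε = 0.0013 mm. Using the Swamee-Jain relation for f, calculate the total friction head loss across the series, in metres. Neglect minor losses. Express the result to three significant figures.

H ≈ 17.5 m

Pipe 1: V = 1.396 m/s, Re = 3.98×10^5, ε/D = 0.00411, f = 0.02904, h_1 = f(L/D)V²/2g = 17.37 m
Pipe 2: V = 0.1709 m/s, Re = 1.39×10^5, ε/D = 3.23×10^-6, f = 0.01671, h_2 = f(L/D)V²/2g = 0.1235 m
Series → Q common, losses add: H = Σh = 17.50 m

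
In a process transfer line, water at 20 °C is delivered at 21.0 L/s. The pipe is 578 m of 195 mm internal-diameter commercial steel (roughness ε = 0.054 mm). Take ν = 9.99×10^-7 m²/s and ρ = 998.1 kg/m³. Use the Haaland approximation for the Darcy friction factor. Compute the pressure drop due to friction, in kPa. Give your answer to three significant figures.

Δp ≈ 13.3 kPa

V = 4Q/(πD²) = 4·0.0210/(π·0.195²) = 0.7032 m/s
Re = VD/ν = 0.7032·0.195/9.99×10^-7 = 1.37×10^5 → turbulent
ε/D = 0.054/195 = 2.77×10^-4
Haaland: f = 0.01822
h_f = f(L/D)V²/(2g) = 0.01822·(578/0.195)·0.7032²/(2·9.81) = 1.361 m
Δp = ρg·h_f = 998.1·9.81·1.361 = 13.33 kPa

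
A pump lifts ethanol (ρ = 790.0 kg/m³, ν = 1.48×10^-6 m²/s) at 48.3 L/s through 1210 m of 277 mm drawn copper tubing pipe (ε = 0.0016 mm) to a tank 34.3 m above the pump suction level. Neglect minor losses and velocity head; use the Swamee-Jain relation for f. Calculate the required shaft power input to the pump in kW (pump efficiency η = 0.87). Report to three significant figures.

P_shaft ≈ 15.8 kW

V = 4Q/(πD²) = 0.8015 m/s; Re = 1.50×10^5; ε/D = 5.78×10^-6; f = 0.01649
h_f = f(L/D)V²/2g = 2.358 m
Total head H = z + h_f = 34.3 + 2.358 = 36.66 m
P_hyd = ρgQH = 790.0·9.81·0.0483·36.66 = 13.72 kW
P_shaft = P_hyd/η = 13.72/0.87 = 15.77 kW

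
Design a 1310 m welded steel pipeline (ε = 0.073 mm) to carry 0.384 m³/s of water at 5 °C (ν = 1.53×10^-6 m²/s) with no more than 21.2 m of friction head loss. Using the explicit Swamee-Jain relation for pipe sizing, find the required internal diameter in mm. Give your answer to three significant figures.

Swamee-Jain (Type III): D = 0.66·[ε^1.25·(LQ²/(gh_f))^4.75 + ν·Q^9.4·(L/(gh_f))^5.2]^0.04
LQ²/(gh_f) = 0.9288; L/(gh_f) = 6.299
Term 1 = ε^1.25·(…)^4.75 = 4.75×10^-6; Term 2 = ν·Q^9.4·(…)^5.2 = 2.71×10^-6
D = 0.66·(4.75×10^-6 + 2.71×10^-6)^0.04 = 0.4116 m = 412 mm
Check: V = 2.89 m/s, Re = 7.76×10^5, f = 0.01476, h_f = 19.9 m ≈ 21.2 m ✓

D ≈ 412 mm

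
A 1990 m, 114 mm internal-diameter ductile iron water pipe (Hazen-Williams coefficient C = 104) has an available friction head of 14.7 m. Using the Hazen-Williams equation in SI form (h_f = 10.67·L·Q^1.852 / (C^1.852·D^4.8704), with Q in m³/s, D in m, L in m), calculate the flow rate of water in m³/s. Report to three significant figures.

Rearranging: Q = [h_f·C^1.852·D^4.8704 / (10.67·L)]^(1/1.852)
Q = [14.7·104^1.852·0.114^4.8704 / (10.67·1990)]^0.540 = 0.006773 m³/s

Q ≈ 0.00677 m³/s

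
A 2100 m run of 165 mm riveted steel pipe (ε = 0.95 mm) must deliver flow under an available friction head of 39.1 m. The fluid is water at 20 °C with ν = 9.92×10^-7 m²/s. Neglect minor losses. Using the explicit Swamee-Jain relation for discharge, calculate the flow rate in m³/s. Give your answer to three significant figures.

Swamee-Jain (Type II): Q = -0.965·√(gD⁵h_f/L)·ln[ε/(3.7D) + √(3.17ν²L/(gD³h_f))]
√(gD⁵h_f/L) = √(9.81·0.165⁵·39.1/2100) = 0.004726
ε/(3.7D) = 0.00156; √(3.17ν²L/(gD³h_f)) = 6.17×10^-5
Q = -0.965·0.004726·ln(0.001618) = 0.02931 m³/s
Check: V = 1.37 m/s, Re = 2.28×10^5, f = 0.03224, h_f = 39.3 m ≈ 39.1 m ✓

Q ≈ 0.0293 m³/s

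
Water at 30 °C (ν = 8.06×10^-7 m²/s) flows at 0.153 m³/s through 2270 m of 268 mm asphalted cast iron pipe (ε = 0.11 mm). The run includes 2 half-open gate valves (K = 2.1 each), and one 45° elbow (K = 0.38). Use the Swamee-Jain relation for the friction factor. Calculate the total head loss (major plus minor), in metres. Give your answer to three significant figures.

V = 4Q/(πD²) = 2.712 m/s; V²/2g = 0.3749 m
Re = 9.02×10^5, ε/D = 4.10×10^-4 → f = 0.01672 (Swamee-Jain)
Major: h_f = f(L/D)·V²/2g = 0.01672·8470·0.3749 = 53.11 m
Minor: ΣK = 4.58; h_m = ΣK·V²/2g = 1.717 m
Total H_L = 53.11 + 1.717 = 54.83 m

H_L ≈ 54.8 m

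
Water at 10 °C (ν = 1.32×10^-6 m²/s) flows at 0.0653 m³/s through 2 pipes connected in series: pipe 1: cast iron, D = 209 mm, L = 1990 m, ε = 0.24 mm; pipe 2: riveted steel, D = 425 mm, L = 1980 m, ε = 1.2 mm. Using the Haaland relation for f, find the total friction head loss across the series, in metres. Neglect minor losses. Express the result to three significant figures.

H ≈ 38.5 m

Pipe 1: V = 1.903 m/s, Re = 3.01×10^5, ε/D = 0.00115, f = 0.02112, h_1 = f(L/D)V²/2g = 37.14 m
Pipe 2: V = 0.4603 m/s, Re = 1.48×10^5, ε/D = 0.00282, f = 0.02661, h_2 = f(L/D)V²/2g = 1.339 m
Series → Q common, losses add: H = Σh = 38.48 m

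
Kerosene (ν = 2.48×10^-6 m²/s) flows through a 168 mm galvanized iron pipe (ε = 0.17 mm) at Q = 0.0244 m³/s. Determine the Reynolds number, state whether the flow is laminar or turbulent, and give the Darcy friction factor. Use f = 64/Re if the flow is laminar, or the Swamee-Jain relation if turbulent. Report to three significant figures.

V = 4Q/(πD²) = 1.101 m/s
Re = VD/ν = 1.101·0.168/2.48×10^-6 = 7.46×10^4
Re > 4000 → turbulent; ε/D = 0.00101
Swamee-Jain: f = 0.02306

Re ≈ 7.46×10^4; turbulent; f ≈ 0.0231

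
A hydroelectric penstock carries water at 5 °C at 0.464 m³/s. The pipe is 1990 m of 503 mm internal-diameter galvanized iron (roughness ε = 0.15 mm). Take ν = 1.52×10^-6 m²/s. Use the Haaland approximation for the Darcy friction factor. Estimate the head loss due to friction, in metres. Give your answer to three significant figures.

h_f ≈ 17.3 m

V = 4Q/(πD²) = 4·0.464/(π·0.503²) = 2.335 m/s
Re = VD/ν = 2.335·0.503/1.52×10^-6 = 7.73×10^5 → turbulent
ε/D = 0.15/503 = 2.98×10^-4
Haaland: f = 0.01576
h_f = f(L/D)V²/(2g) = 0.01576·(1990/0.503)·2.335²/(2·9.81) = 17.32 m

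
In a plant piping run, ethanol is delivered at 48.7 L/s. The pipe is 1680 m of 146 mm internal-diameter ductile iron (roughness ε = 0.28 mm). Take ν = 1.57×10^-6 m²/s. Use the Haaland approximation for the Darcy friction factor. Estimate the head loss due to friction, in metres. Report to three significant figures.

h_f ≈ 118 m

V = 4Q/(πD²) = 4·0.0487/(π·0.146²) = 2.909 m/s
Re = VD/ν = 2.909·0.146/1.57×10^-6 = 2.71×10^5 → turbulent
ε/D = 0.28/146 = 0.00192
Haaland: f = 0.02381
h_f = f(L/D)V²/(2g) = 0.02381·(1680/0.146)·2.909²/(2·9.81) = 118.2 m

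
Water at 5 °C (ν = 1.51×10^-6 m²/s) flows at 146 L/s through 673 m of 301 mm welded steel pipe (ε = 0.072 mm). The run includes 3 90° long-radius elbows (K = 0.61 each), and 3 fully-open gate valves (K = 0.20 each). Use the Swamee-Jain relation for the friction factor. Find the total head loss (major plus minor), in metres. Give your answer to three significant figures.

H_L ≈ 8.26 m

V = 4Q/(πD²) = 2.052 m/s; V²/2g = 0.2146 m
Re = 4.09×10^5, ε/D = 2.39×10^-4 → f = 0.01613 (Swamee-Jain)
Major: h_f = f(L/D)·V²/2g = 0.01613·2236·0.2146 = 7.740 m
Minor: ΣK = 2.43; h_m = ΣK·V²/2g = 0.5214 m
Total H_L = 7.740 + 0.5214 = 8.261 m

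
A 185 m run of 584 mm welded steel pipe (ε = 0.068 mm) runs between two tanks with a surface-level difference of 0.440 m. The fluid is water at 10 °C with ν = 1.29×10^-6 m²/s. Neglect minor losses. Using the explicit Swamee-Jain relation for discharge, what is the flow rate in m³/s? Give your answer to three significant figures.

Q ≈ 0.370 m³/s

Swamee-Jain (Type II): Q = -0.965·√(gD⁵h_f/L)·ln[ε/(3.7D) + √(3.17ν²L/(gD³h_f))]
√(gD⁵h_f/L) = √(9.81·0.584⁵·0.440/185) = 0.03981
ε/(3.7D) = 3.15×10^-5; √(3.17ν²L/(gD³h_f)) = 3.37×10^-5
Q = -0.965·0.03981·ln(6.516×10^-5) = 0.3703 m³/s
Check: V = 1.38 m/s, Re = 6.26×10^5, f = 0.01432, h_f = 0.442 m ≈ 0.440 m ✓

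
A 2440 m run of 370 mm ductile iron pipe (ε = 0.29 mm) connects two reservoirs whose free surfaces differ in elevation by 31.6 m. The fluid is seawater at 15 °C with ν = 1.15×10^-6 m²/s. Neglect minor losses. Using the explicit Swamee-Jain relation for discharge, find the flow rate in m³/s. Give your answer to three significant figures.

Swamee-Jain (Type II): Q = -0.965·√(gD⁵h_f/L)·ln[ε/(3.7D) + √(3.17ν²L/(gD³h_f))]
√(gD⁵h_f/L) = √(9.81·0.370⁵·31.6/2440) = 0.02968
ε/(3.7D) = 2.12×10^-4; √(3.17ν²L/(gD³h_f)) = 2.55×10^-5
Q = -0.965·0.02968·ln(2.374×10^-4) = 0.2391 m³/s
Check: V = 2.22 m/s, Re = 7.15×10^5, f = 0.01913, h_f = 31.8 m ≈ 31.6 m ✓

Q ≈ 0.239 m³/s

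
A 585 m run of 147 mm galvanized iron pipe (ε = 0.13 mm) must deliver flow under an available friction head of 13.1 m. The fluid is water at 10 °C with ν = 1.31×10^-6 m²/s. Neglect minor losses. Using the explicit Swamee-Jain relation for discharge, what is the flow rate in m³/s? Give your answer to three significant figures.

Swamee-Jain (Type II): Q = -0.965·√(gD⁵h_f/L)·ln[ε/(3.7D) + √(3.17ν²L/(gD³h_f))]
√(gD⁵h_f/L) = √(9.81·0.147⁵·13.1/585) = 0.003883
ε/(3.7D) = 2.39×10^-4; √(3.17ν²L/(gD³h_f)) = 8.83×10^-5
Q = -0.965·0.003883·ln(3.273×10^-4) = 0.03007 m³/s
Check: V = 1.77 m/s, Re = 1.99×10^5, f = 0.02073, h_f = 13.2 m ≈ 13.1 m ✓

Q ≈ 0.0301 m³/s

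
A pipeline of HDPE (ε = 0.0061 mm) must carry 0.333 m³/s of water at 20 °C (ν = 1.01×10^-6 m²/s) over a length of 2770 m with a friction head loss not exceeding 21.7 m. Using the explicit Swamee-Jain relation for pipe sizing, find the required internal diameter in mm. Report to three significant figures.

D ≈ 430 mm

Swamee-Jain (Type III): D = 0.66·[ε^1.25·(LQ²/(gh_f))^4.75 + ν·Q^9.4·(L/(gh_f))^5.2]^0.04
LQ²/(gh_f) = 1.443; L/(gh_f) = 13.01
Term 1 = ε^1.25·(…)^4.75 = 1.73×10^-6; Term 2 = ν·Q^9.4·(…)^5.2 = 2.04×10^-5
D = 0.66·(1.73×10^-6 + 2.04×10^-5)^0.04 = 0.4299 m = 430 mm
Check: V = 2.29 m/s, Re = 9.77×10^5, f = 0.01199, h_f = 20.7 m ≈ 21.7 m ✓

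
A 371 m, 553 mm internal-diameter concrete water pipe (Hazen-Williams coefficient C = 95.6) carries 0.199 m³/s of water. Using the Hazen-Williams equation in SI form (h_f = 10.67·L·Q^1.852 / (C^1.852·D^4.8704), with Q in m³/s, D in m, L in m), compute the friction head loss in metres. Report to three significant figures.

h_f = 10.67·371·0.199^1.852 / (95.6^1.852·0.553^4.8704) = 0.7660 m

h_f ≈ 0.766 m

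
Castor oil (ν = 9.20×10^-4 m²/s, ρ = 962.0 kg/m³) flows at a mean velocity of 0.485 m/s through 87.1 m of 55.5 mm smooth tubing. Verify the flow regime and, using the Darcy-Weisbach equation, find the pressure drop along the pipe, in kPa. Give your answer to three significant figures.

Re = VD/ν = 0.485·0.05550/9.20×10^-4 = 29.3 → laminar (Re < 2300)
f = 64/Re = 2.187
h_f = f(L/D)V²/(2g) = 2.187·(87.1/0.05550)·0.485²/(2·9.81) = 41.16 m
Δp = ρg·h_f = 962.0·9.81·41.16 = 388.4 kPa

Δp ≈ 388 kPa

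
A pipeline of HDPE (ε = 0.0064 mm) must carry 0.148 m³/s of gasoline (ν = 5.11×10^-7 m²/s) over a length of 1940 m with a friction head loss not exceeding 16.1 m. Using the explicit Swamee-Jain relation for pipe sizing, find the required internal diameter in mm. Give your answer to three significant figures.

Swamee-Jain (Type III): D = 0.66·[ε^1.25·(LQ²/(gh_f))^4.75 + ν·Q^9.4·(L/(gh_f))^5.2]^0.04
LQ²/(gh_f) = 0.2690; L/(gh_f) = 12.28
Term 1 = ε^1.25·(…)^4.75 = 6.30×10^-10; Term 2 = ν·Q^9.4·(…)^5.2 = 3.74×10^-9
D = 0.66·(6.30×10^-10 + 3.74×10^-9)^0.04 = 0.3056 m = 306 mm
Check: V = 2.02 m/s, Re = 1.21×10^6, f = 0.01180, h_f = 15.5 m ≈ 16.1 m ✓

D ≈ 306 mm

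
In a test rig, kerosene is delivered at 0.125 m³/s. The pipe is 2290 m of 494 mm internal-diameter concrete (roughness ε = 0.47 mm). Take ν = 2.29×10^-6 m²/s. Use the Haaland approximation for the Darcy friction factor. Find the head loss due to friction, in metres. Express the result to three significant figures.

V = 4Q/(πD²) = 4·0.125/(π·0.494²) = 0.6522 m/s
Re = VD/ν = 0.6522·0.494/2.29×10^-6 = 1.41×10^5 → turbulent
ε/D = 0.47/494 = 9.51×10^-4
Haaland: f = 0.02119
h_f = f(L/D)V²/(2g) = 0.02119·(2290/0.494)·0.6522²/(2·9.81) = 2.130 m

h_f ≈ 2.13 m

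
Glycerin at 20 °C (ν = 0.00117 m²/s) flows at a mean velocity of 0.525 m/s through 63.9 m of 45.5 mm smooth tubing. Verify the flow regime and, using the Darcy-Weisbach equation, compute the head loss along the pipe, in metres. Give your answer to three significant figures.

h_f ≈ 61.8 m

Re = VD/ν = 0.525·0.04550/0.00117 = 20.4 → laminar (Re < 2300)
f = 64/Re = 3.135
h_f = f(L/D)V²/(2g) = 3.135·(63.9/0.04550)·0.525²/(2·9.81) = 61.84 m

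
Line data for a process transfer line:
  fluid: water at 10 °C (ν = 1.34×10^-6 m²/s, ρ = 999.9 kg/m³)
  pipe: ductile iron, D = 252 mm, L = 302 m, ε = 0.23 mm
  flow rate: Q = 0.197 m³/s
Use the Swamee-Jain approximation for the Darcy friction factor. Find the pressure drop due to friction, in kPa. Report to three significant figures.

Δp ≈ 185 kPa

V = 4Q/(πD²) = 4·0.197/(π·0.252²) = 3.950 m/s
Re = VD/ν = 3.950·0.252/1.34×10^-6 = 7.43×10^5 → turbulent
ε/D = 0.23/252 = 9.13×10^-4
Swamee-Jain: f = 0.01975
h_f = f(L/D)V²/(2g) = 0.01975·(302/0.252)·3.950²/(2·9.81) = 18.82 m
Δp = ρg·h_f = 999.9·9.81·18.82 = 184.6 kPa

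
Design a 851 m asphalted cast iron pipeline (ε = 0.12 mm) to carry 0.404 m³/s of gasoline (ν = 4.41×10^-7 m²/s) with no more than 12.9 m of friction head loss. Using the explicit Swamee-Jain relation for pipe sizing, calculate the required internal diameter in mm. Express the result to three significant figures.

Swamee-Jain (Type III): D = 0.66·[ε^1.25·(LQ²/(gh_f))^4.75 + ν·Q^9.4·(L/(gh_f))^5.2]^0.04
LQ²/(gh_f) = 1.098; L/(gh_f) = 6.725
Term 1 = ε^1.25·(…)^4.75 = 1.95×10^-5; Term 2 = ν·Q^9.4·(…)^5.2 = 1.77×10^-6
D = 0.66·(1.95×10^-5 + 1.77×10^-6)^0.04 = 0.4292 m = 429 mm
Check: V = 2.79 m/s, Re = 2.72×10^6, f = 0.01508, h_f = 11.9 m ≈ 12.9 m ✓

D ≈ 429 mm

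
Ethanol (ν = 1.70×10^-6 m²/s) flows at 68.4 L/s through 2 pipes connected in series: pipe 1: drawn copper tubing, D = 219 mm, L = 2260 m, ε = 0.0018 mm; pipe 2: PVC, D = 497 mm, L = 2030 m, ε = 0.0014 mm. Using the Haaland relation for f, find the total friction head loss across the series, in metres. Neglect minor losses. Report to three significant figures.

Pipe 1: V = 1.816 m/s, Re = 2.34×10^5, ε/D = 8.22×10^-6, f = 0.01509, h_1 = f(L/D)V²/2g = 26.17 m
Pipe 2: V = 0.3526 m/s, Re = 1.03×10^5, ε/D = 2.82×10^-6, f = 0.01772, h_2 = f(L/D)V²/2g = 0.4586 m
Series → Q common, losses add: H = Σh = 26.63 m

H ≈ 26.6 m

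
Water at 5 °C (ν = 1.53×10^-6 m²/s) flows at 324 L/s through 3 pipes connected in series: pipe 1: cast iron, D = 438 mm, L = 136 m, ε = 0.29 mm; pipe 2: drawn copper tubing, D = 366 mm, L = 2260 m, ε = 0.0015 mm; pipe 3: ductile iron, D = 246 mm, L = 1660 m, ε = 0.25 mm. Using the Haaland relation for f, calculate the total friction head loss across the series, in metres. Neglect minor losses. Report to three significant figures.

H ≈ 357 m

Pipe 1: V = 2.150 m/s, Re = 6.16×10^5, ε/D = 6.62×10^-4, f = 0.01841, h_1 = f(L/D)V²/2g = 1.347 m
Pipe 2: V = 3.080 m/s, Re = 7.37×10^5, ε/D = 4.10×10^-6, f = 0.01226, h_2 = f(L/D)V²/2g = 36.60 m
Pipe 3: V = 6.817 m/s, Re = 1.10×10^6, ε/D = 0.00102, f = 0.01999, h_3 = f(L/D)V²/2g = 319.5 m
Series → Q common, losses add: H = Σh = 357.5 m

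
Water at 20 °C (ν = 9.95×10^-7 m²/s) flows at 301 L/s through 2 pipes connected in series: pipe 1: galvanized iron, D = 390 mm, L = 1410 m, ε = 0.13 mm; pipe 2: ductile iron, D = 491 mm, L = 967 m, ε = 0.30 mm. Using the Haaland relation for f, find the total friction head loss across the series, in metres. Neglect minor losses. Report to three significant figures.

Pipe 1: V = 2.520 m/s, Re = 9.88×10^5, ε/D = 3.33×10^-4, f = 0.01590, h_1 = f(L/D)V²/2g = 18.61 m
Pipe 2: V = 1.590 m/s, Re = 7.84×10^5, ε/D = 6.11×10^-4, f = 0.01799, h_2 = f(L/D)V²/2g = 4.564 m
Series → Q common, losses add: H = Σh = 23.17 m

H ≈ 23.2 m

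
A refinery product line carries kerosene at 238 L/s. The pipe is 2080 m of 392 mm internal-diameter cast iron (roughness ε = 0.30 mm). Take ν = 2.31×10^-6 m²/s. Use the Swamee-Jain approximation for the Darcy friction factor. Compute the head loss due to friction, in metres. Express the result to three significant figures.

h_f ≈ 20.6 m

V = 4Q/(πD²) = 4·0.238/(π·0.392²) = 1.972 m/s
Re = VD/ν = 1.972·0.392/2.31×10^-6 = 3.35×10^5 → turbulent
ε/D = 0.30/392 = 7.65×10^-4
Swamee-Jain: f = 0.01960
h_f = f(L/D)V²/(2g) = 0.01960·(2080/0.392)·1.972²/(2·9.81) = 20.61 m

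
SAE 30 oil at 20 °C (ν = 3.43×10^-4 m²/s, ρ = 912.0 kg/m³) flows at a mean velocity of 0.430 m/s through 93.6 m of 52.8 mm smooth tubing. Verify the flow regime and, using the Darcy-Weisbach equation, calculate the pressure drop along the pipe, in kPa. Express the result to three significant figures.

Re = VD/ν = 0.430·0.05280/3.43×10^-4 = 66.2 → laminar (Re < 2300)
f = 64/Re = 0.9669
h_f = f(L/D)V²/(2g) = 0.9669·(93.6/0.05280)·0.430²/(2·9.81) = 16.15 m
Δp = ρg·h_f = 912.0·9.81·16.15 = 144.5 kPa

Δp ≈ 145 kPa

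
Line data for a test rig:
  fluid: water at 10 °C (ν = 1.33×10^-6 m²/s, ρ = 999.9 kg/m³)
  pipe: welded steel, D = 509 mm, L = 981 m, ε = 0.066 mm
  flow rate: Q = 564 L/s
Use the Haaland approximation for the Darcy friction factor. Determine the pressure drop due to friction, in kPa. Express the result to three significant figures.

Δp ≈ 101 kPa

V = 4Q/(πD²) = 4·0.564/(π·0.509²) = 2.772 m/s
Re = VD/ν = 2.772·0.509/1.33×10^-6 = 1.06×10^6 → turbulent
ε/D = 0.066/509 = 1.30×10^-4
Haaland: f = 0.01369
h_f = f(L/D)V²/(2g) = 0.01369·(981/0.509)·2.772²/(2·9.81) = 10.33 m
Δp = ρg·h_f = 999.9·9.81·10.33 = 101.3 kPa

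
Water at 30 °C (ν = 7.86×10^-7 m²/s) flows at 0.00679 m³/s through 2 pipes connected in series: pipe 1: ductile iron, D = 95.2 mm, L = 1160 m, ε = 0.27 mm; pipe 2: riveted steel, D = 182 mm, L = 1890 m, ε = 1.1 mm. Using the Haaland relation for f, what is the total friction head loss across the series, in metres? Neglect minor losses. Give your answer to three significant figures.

H ≈ 16.4 m

Pipe 1: V = 0.9539 m/s, Re = 1.16×10^5, ε/D = 0.00284, f = 0.02687, h_1 = f(L/D)V²/2g = 15.18 m
Pipe 2: V = 0.2610 m/s, Re = 6.04×10^4, ε/D = 0.00604, f = 0.03349, h_2 = f(L/D)V²/2g = 1.207 m
Series → Q common, losses add: H = Σh = 16.39 m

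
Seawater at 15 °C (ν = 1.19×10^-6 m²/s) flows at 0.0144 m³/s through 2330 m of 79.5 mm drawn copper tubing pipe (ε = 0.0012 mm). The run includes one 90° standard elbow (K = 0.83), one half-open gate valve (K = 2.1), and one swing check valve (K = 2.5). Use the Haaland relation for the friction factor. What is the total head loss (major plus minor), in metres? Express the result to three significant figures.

V = 4Q/(πD²) = 2.901 m/s; V²/2g = 0.4289 m
Re = 1.94×10^5, ε/D = 1.51×10^-5 → f = 0.01568 (Haaland)
Major: h_f = f(L/D)·V²/2g = 0.01568·29308·0.4289 = 197.2 m
Minor: ΣK = 5.43; h_m = ΣK·V²/2g = 2.329 m
Total H_L = 197.2 + 2.329 = 199.5 m

H_L ≈ 199 m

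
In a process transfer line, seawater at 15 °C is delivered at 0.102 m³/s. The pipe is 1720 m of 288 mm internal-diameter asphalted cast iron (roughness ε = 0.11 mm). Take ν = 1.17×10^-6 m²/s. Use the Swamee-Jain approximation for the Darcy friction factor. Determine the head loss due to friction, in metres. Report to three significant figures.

h_f ≈ 12.9 m

V = 4Q/(πD²) = 4·0.102/(π·0.288²) = 1.566 m/s
Re = VD/ν = 1.566·0.288/1.17×10^-6 = 3.85×10^5 → turbulent
ε/D = 0.11/288 = 3.82×10^-4
Swamee-Jain: f = 0.01728
h_f = f(L/D)V²/(2g) = 0.01728·(1720/0.288)·1.566²/(2·9.81) = 12.89 m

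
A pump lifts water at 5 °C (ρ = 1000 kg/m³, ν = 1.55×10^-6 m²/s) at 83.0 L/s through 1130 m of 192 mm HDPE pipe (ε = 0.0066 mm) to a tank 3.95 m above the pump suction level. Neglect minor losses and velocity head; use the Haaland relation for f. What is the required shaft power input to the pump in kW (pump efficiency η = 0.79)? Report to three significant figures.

V = 4Q/(πD²) = 2.867 m/s; Re = 3.55×10^5; ε/D = 3.44×10^-5; f = 0.01423
h_f = f(L/D)V²/2g = 35.08 m
Total head H = z + h_f = 3.95 + 35.08 = 39.03 m
P_hyd = ρgQH = 1000·9.81·0.0830·39.03 = 31.78 kW
P_shaft = P_hyd/η = 31.78/0.79 = 40.23 kW

P_shaft ≈ 40.2 kW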